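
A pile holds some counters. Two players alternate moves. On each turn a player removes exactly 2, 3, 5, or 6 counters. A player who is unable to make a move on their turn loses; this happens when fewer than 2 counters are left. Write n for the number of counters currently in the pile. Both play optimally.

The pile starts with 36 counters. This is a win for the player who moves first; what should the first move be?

Use the standard recursion: the mover loses at a terminal position; elsewhere, the mover wins exactly when some move hands the opponent an L position.
n=0: no move → L
n=1: no move → L
n=2: W (go to 0, an L position)
n=3: W (go to 1, an L position)
n=4: W (go to 1, an L position)
n=5: W (go to 0, an L position)
n=6: W (go to 1, an L position)
n=7: W (go to 1, an L position)
n=8: L (options 6(W), 5(W), 3(W), 2(W) are all W)
n=9: L (options 7(W), 6(W), 4(W), 3(W) are all W)
n=10: W (go to 8, an L position)
n=11: W (go to 9, an L position)
n=12: W (go to 9, an L position)
n=13: W (go to 8, an L position)
n=14: W (go to 9, an L position)
n=15: W (go to 9, an L position)
n=16: L (options 14(W), 13(W), 11(W), 10(W) are all W)
n=17: L (options 15(W), 14(W), 12(W), 11(W) are all W)
n=18: W (go to 16, an L position)
n=19: W (go to 17, an L position)
n=20: W (go to 17, an L position)
n=21: W (go to 16, an L position)
n=22: W (go to 17, an L position)
n=23: W (go to 17, an L position)
n=24: L (options 22(W), 21(W), 19(W), 18(W) are all W)
n=25: L (options 23(W), 22(W), 20(W), 19(W) are all W)
n=26: W (go to 24, an L position)
n=27: W (go to 25, an L position)
n=28: W (go to 25, an L position)
n=29: W (go to 24, an L position)
n=30: W (go to 25, an L position)
n=31: W (go to 25, an L position)
n=32: L (options 30(W), 29(W), 27(W), 26(W) are all W)
n=33: L (options 31(W), 30(W), 28(W), 27(W) are all W)
n=34: W (go to 32, an L position)
n=35: W (go to 33, an L position)
n=36: W (go to 33, an L position)
From 36, the L positions reachable in one move are: 33.

Remove 3, leaving 33.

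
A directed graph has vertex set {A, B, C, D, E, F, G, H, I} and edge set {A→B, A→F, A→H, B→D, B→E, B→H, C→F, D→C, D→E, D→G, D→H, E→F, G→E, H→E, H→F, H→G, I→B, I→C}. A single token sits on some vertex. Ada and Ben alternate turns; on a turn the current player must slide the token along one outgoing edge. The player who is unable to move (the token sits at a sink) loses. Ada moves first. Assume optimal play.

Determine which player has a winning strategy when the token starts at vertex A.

Compute win/loss labels from the base case upward. A position with no move is L. Any other position is W if it can reach an L in one move, else L.
Every edge goes from a vertex to one that appears earlier in the order F, E, G, C, H, D, B, A, I, so processing vertices in that order labels each vertex after all of its successors.
F: no outgoing edge → L
E: W (go to F, an L position)
G: L (sole option E(W) is W)
C: W (go to F, an L position)
H: W (go to G, an L position)
D: W (go to G, an L position)
B: L (options D(W), H(W), E(W) are all W)
A: W (go to B, an L position)
I: W (go to B, an L position)
The starting position A is W: Ada should move to B, handing over an L position.

Ada wins.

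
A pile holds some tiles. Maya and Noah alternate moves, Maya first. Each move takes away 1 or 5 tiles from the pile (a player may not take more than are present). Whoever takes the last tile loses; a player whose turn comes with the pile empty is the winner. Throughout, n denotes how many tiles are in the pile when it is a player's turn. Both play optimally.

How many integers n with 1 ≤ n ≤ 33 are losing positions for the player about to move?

Classify positions by backward induction: terminal positions (no move available) are W. From any other position, the mover wins iff some move reaches an L.
n=0: no move; the opponent has just taken the last tile and therefore loses → W
n=1: →0(W) only, which is W, so L
n=2: →1(L), so W
n=3: →2(W) only, which is W, so L
n=4: →3(L), so W
n=5: →4(W), 0(W) — all W, so L
n=6: →5(L), so W
n=7: →6(W), 2(W) — all W, so L
n=8: →7(L), so W
n=9: →8(W), 4(W) — all W, so L
n=10: →9(L), so W
n=11: →10(W), 6(W) — all W, so L
n=12: →11(L), so W
n=13: →12(W), 8(W) — all W, so L
n=14: →13(L), so W
n=15: →14(W), 10(W) — all W, so L
n=16: →15(L), so W
n=17: →16(W), 12(W) — all W, so L
n=18: →17(L), so W
n=19: →18(W), 14(W) — all W, so L
n=20: →19(L), so W
n=21: →20(W), 16(W) — all W, so L
n=22: →21(L), so W
n=23: →22(W), 18(W) — all W, so L
n=24: →23(L), so W
n=25: →24(W), 20(W) — all W, so L
n=26: →25(L), so W
n=27: →26(W), 22(W) — all W, so L
n=28: →27(L), so W
n=29: →28(W), 24(W) — all W, so L
n=30: →29(L), so W
n=31: →30(W), 26(W) — all W, so L
n=32: →31(L), so W
n=33: →32(W), 28(W) — all W, so L
L entries with 1 ≤ n ≤ 33 (the range starts at n=1): n = 1, 3, 5, 7, 9, 11, 13, 15, 17, 19, 21, 23, 25, 27, 29, 31, 33; that makes 17.

17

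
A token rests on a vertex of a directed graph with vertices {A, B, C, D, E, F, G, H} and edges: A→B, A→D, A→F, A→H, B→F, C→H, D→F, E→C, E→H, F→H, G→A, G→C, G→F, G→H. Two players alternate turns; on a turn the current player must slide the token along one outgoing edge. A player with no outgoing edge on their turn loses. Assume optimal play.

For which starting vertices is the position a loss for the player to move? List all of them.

Use the standard recursion: the mover loses at a terminal position; elsewhere, the mover wins exactly when some move hands the opponent an L position.
Every edge goes from a vertex to one that appears earlier in the order H, F, D, C, E, B, A, G, so processing vertices in that order labels each vertex after all of its successors.
H: no outgoing edge → L
F: can move to H, which is L ⇒ W
D: the only move is to F(W), a W ⇒ L
C: can move to H, which is L ⇒ W
E: can move to H, which is L ⇒ W
B: the only move is to F(W), a W ⇒ L
A: can move to B, which is L ⇒ W
G: can move to H, which is L ⇒ W
Reading off the rows marked L gives the requested list; there are 3 such vertices.

B, D, H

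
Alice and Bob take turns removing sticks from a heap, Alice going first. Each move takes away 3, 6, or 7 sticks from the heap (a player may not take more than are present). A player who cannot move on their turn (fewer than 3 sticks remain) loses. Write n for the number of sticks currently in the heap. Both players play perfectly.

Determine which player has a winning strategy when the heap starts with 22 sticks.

Classify positions by backward induction: terminal positions (no move available) are L. From any other position, the mover wins iff some move reaches an L.
n=0: no move → L
n=1: no move → L
n=2: no move → L
n=3: W (go to 0, an L position)
n=4: W (go to 1, an L position)
n=5: W (go to 2, an L position)
n=6: W (go to 0, an L position)
n=7: W (go to 1, an L position)
n=8: W (go to 2, an L position)
n=9: W (go to 2, an L position)
n=10: L (options 7(W), 4(W), 3(W) are all W)
n=11: L (options 8(W), 5(W), 4(W) are all W)
n=12: L (options 9(W), 6(W), 5(W) are all W)
n=13: W (go to 10, an L position)
n=14: W (go to 11, an L position)
n=15: W (go to 12, an L position)
n=16: W (go to 10, an L position)
n=17: W (go to 11, an L position)
n=18: W (go to 12, an L position)
n=19: W (go to 12, an L position)
n=20: L (options 17(W), 14(W), 13(W) are all W)
n=21: L (options 18(W), 15(W), 14(W) are all W)
n=22: L (options 19(W), 16(W), 15(W) are all W)
Every move from 22 reaches a W position, so the mover loses.

Bob wins.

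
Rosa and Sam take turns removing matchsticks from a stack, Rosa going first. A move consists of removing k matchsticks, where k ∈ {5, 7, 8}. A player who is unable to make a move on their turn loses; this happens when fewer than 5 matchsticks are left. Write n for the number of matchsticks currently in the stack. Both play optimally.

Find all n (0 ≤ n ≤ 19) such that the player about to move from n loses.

0, 1, 2, 3, 4, 13, 14, 15, 16, 17

Build the W/L table. Terminal = L. A non-terminal position is W if it has a move to some L; otherwise it is L.
n=0: no move → L
n=1: no move → L
n=2: no move → L
n=3: no move → L
n=4: no move → L
n=5: W (go to 0, an L position)
n=6: W (go to 1, an L position)
n=7: W (go to 2, an L position)
n=8: W (go to 3, an L position)
n=9: W (go to 4, an L position)
n=10: W (go to 3, an L position)
n=11: W (go to 4, an L position)
n=12: W (go to 4, an L position)
n=13: L (options 8(W), 6(W), 5(W) are all W)
n=14: L (options 9(W), 7(W), 6(W) are all W)
n=15: L (options 10(W), 8(W), 7(W) are all W)
n=16: L (options 11(W), 9(W), 8(W) are all W)
n=17: L (options 12(W), 10(W), 9(W) are all W)
n=18: W (go to 13, an L position)
n=19: W (go to 14, an L position)
The losing starting values of n are exactly the entries labelled L in this table (10 of them).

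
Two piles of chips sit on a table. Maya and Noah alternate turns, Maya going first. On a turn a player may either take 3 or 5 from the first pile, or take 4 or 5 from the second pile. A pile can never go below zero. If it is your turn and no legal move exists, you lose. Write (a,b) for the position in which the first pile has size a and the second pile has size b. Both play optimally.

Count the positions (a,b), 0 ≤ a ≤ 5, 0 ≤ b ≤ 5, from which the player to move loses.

Compute win/loss labels from the base case upward. A position with no move is L. Any other position is W if it can reach an L in one move, else L.
Every move lowers a or b (never raises either), so fill the grid row by row in increasing a, and left to right within a row: each cell's successors are then already labelled.
      b=0  b=1  b=2  b=3  b=4  b=5
a=0:    L    L    L    L    W    W
a=1:    L    L    L    L    W    W
a=2:    L    L    L    L    W    W
a=3:    W    W    W    W    L    L
a=4:    W    W    W    W    L    L
a=5:    W    W    W    W    L    L
Cells with no legal move (terminal, hence L): (0,0), (0,1), (0,2), (0,3), (1,0), (1,1), (1,2), (1,3), (2,0), (2,1), (2,2), (2,3).
The remaining L cells, each justified by listing all of its moves:
(3,4): →(0,4)(W), (3,0)(W) — all W, so L
(3,5): →(0,5)(W), (3,1)(W), (3,0)(W) — all W, so L
(4,4): →(1,4)(W), (4,0)(W) — all W, so L
(4,5): →(1,5)(W), (4,1)(W), (4,0)(W) — all W, so L
(5,4): →(2,4)(W), (0,4)(W), (5,0)(W) — all W, so L
(5,5): →(2,5)(W), (0,5)(W), (5,1)(W), (5,0)(W) — all W, so L
Every other cell has at least one move into one of the L cells above, so it is W.
L cells per row: a=0: 4, a=1: 4, a=2: 4, a=3: 2, a=4: 2, a=5: 2; total 18.

18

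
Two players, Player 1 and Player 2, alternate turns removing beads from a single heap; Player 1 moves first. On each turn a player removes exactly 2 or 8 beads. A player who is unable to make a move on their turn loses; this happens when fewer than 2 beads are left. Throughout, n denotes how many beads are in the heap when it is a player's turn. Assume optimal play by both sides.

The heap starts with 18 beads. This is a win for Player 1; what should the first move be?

Remove 8, leaving 10.

Use the standard recursion: the mover loses at a terminal position; elsewhere, the mover wins exactly when some move hands the opponent an L position.
n=0: no move → L
n=1: no move → L
n=2: can move to 0, which is L ⇒ W
n=3: can move to 1, which is L ⇒ W
n=4: the only move is to 2(W), a W ⇒ L
n=5: the only move is to 3(W), a W ⇒ L
n=6: can move to 4, which is L ⇒ W
n=7: can move to 5, which is L ⇒ W
n=8: can move to 0, which is L ⇒ W
n=9: can move to 1, which is L ⇒ W
n=10: moves to 8(W), 2(W); every one is W ⇒ L
n=11: moves to 9(W), 3(W); every one is W ⇒ L
n=12: can move to 10, which is L ⇒ W
n=13: can move to 11, which is L ⇒ W
n=14: moves to 12(W), 6(W); every one is W ⇒ L
n=15: moves to 13(W), 7(W); every one is W ⇒ L
n=16: can move to 14, which is L ⇒ W
n=17: can move to 15, which is L ⇒ W
n=18: can move to 10, which is L ⇒ W
From 18, the L positions reachable in one move are: 10.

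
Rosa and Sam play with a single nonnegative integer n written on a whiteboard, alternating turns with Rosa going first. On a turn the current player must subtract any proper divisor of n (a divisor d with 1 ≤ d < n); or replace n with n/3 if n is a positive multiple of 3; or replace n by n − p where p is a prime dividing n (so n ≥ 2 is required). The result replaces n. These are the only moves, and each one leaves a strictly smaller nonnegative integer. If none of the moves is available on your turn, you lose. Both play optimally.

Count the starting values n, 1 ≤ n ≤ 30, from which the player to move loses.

Build the W/L table. Terminal = L. A non-terminal position is W if it has a move to some L; otherwise it is L.
n=0: no move → L
n=1: no move → L
n=2: can move to 0, which is L ⇒ W
n=3: can move to 0, which is L ⇒ W
n=4: moves to 2(W), 3(W); every one is W ⇒ L
n=5: can move to 0, which is L ⇒ W
n=6: can move to 4, which is L ⇒ W
n=7: can move to 0, which is L ⇒ W
n=8: can move to 4, which is L ⇒ W
n=9: moves to 3(W), 6(W), 8(W); every one is W ⇒ L
n=10: can move to 9, which is L ⇒ W
n=11: can move to 0, which is L ⇒ W
n=12: can move to 4, which is L ⇒ W
n=13: can move to 0, which is L ⇒ W
n=14: moves to 7(W), 12(W), 13(W); every one is W ⇒ L
n=15: can move to 14, which is L ⇒ W
n=16: can move to 14, which is L ⇒ W
n=17: can move to 0, which is L ⇒ W
n=18: can move to 9, which is L ⇒ W
n=19: can move to 0, which is L ⇒ W
n=20: moves to 10(W), 15(W), 16(W), 18(W), 19(W); every one is W ⇒ L
n=21: can move to 14, which is L ⇒ W
n=22: can move to 20, which is L ⇒ W
n=23: can move to 0, which is L ⇒ W
n=24: can move to 20, which is L ⇒ W
n=25: can move to 20, which is L ⇒ W
n=26: moves to 13(W), 24(W), 25(W); every one is W ⇒ L
n=27: can move to 9, which is L ⇒ W
n=28: can move to 14, which is L ⇒ W
n=29: can move to 0, which is L ⇒ W
n=30: can move to 20, which is L ⇒ W
L entries with 1 ≤ n ≤ 30 (n=0 is outside the asked range and is not counted): n = 1, 4, 9, 14, 20, 26; that makes 6.

6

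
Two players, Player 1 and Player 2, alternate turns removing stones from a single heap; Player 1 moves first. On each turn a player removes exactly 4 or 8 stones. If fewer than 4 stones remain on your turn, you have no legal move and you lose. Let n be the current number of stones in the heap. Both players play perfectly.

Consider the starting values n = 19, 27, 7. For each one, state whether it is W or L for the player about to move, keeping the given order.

19: W, 27: L, 7: W

Work bottom-up. With no move the player to move loses. Otherwise the position is W if at least one move leads to an L position for the opponent, and L if every move leads to a W.
n=0: no move → L
n=1: no move → L
n=2: no move → L
n=3: no move → L
n=4: reaches L-position 0 → W
n=5: reaches L-position 1 → W
n=6: reaches L-position 2 → W
n=7: reaches L-position 3 → W
n=8: reaches L-position 0 → W
n=9: reaches L-position 1 → W
n=10: reaches L-position 2 → W
n=11: reaches L-position 3 → W
n=12: only reaches 8(W), 4(W), all W → L
n=13: only reaches 9(W), 5(W), all W → L
n=14: only reaches 10(W), 6(W), all W → L
n=15: only reaches 11(W), 7(W), all W → L
n=16: reaches L-position 12 → W
n=17: reaches L-position 13 → W
n=18: reaches L-position 14 → W
n=19: reaches L-position 15 → W
n=20: reaches L-position 12 → W
n=21: reaches L-position 13 → W
n=22: reaches L-position 14 → W
n=23: reaches L-position 15 → W
n=24: only reaches 20(W), 16(W), all W → L
n=25: only reaches 21(W), 17(W), all W → L
n=26: only reaches 22(W), 18(W), all W → L
n=27: only reaches 23(W), 19(W), all W → L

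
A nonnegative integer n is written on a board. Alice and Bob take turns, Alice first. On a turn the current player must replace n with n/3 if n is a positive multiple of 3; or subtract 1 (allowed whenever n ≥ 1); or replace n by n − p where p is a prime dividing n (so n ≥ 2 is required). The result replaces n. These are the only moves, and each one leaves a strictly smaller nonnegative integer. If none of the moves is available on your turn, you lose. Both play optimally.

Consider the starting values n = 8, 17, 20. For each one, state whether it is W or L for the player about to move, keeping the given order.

8: L, 17: W, 20: W

Classify positions by backward induction: terminal positions (no move available) are L. From any other position, the mover wins iff some move reaches an L.
n=0: no move → L
n=1: W (go to 0, an L position)
n=2: W (go to 0, an L position)
n=3: W (go to 0, an L position)
n=4: L (options 2(W), 3(W) are all W)
n=5: W (go to 0, an L position)
n=6: W (go to 4, an L position)
n=7: W (go to 0, an L position)
n=8: L (options 6(W), 7(W) are all W)
n=9: W (go to 8, an L position)
n=10: W (go to 8, an L position)
n=11: W (go to 0, an L position)
n=12: W (go to 4, an L position)
n=13: W (go to 0, an L position)
n=14: L (options 7(W), 12(W), 13(W) are all W)
n=15: W (go to 14, an L position)
n=16: W (go to 14, an L position)
n=17: W (go to 0, an L position)
n=18: L (options 6(W), 15(W), 16(W), 17(W) are all W)
n=19: W (go to 0, an L position)
n=20: W (go to 18, an L position)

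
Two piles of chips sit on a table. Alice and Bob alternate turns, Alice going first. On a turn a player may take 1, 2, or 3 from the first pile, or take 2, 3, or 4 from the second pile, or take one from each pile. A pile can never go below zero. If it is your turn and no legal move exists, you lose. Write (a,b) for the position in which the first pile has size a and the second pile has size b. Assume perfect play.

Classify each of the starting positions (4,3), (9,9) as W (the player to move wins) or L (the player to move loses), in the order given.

(4,3): W, (9,9): L

Work bottom-up. With no move the player to move loses. Otherwise the position is W if at least one move leads to an L position for the opponent, and L if every move leads to a W.
No move ever increases a pile, so every position that can arise here has a ≤ 9 and b ≤ 9; it is enough to label the cells with 0 ≤ a ≤ 9 and 0 ≤ b ≤ 9.
Every move lowers a or b (never raises either), so fill the grid row by row in increasing a, and left to right within a row: each cell's successors are then already labelled.
      b=0  b=1  b=2  b=3  b=4  b=5  b=6  b=7  b=8  b=9
a=0:    L    L    W    W    W    W    L    L    W    W
a=1:    W    W    W    L    L    W    W    W    W    L
a=2:    W    W    L    W    W    W    W    W    L    W
a=3:    W    W    W    W    W    L    W    W    W    W
a=4:    L    L    W    W    W    W    W    L    W    W
a=5:    W    W    W    L    L    W    W    W    W    L
a=6:    W    W    L    W    W    W    W    W    L    W
a=7:    W    W    W    W    W    L    L    W    W    W
a=8:    L    L    W    W    W    W    W    W    W    W
a=9:    W    W    W    L    L    W    W    W    W    L
Cells with no legal move (terminal, hence L): (0,0), (0,1).
The remaining L cells, each justified by listing all of its moves:
(0,6): only reaches (0,4)(W), (0,3)(W), (0,2)(W), all W → L
(0,7): only reaches (0,5)(W), (0,4)(W), (0,3)(W), all W → L
(1,3): only reaches (0,3)(W), (1,1)(W), (1,0)(W), (0,2)(W), all W → L
(1,4): only reaches (0,4)(W), (1,2)(W), (1,1)(W), (1,0)(W), (0,3)(W), all W → L
(1,9): only reaches (0,9)(W), (1,7)(W), (1,6)(W), (1,5)(W), (0,8)(W), all W → L
(2,2): only reaches (1,2)(W), (0,2)(W), (2,0)(W), (1,1)(W), all W → L
(2,8): only reaches (1,8)(W), (0,8)(W), (2,6)(W), (2,5)(W), (2,4)(W), (1,7)(W), all W → L
(3,5): only reaches (2,5)(W), (1,5)(W), (0,5)(W), (3,3)(W), (3,2)(W), (3,1)(W), (2,4)(W), all W → L
(4,0): only reaches (3,0)(W), (2,0)(W), (1,0)(W), all W → L
(4,1): only reaches (3,1)(W), (2,1)(W), (1,1)(W), (3,0)(W), all W → L
(4,7): only reaches (3,7)(W), (2,7)(W), (1,7)(W), (4,5)(W), (4,4)(W), (4,3)(W), (3,6)(W), all W → L
(5,3): only reaches (4,3)(W), (3,3)(W), (2,3)(W), (5,1)(W), (5,0)(W), (4,2)(W), all W → L
(5,4): only reaches (4,4)(W), (3,4)(W), (2,4)(W), (5,2)(W), (5,1)(W), (5,0)(W), (4,3)(W), all W → L
(5,9): only reaches (4,9)(W), (3,9)(W), (2,9)(W), (5,7)(W), (5,6)(W), (5,5)(W), (4,8)(W), all W → L
(6,2): only reaches (5,2)(W), (4,2)(W), (3,2)(W), (6,0)(W), (5,1)(W), all W → L
(6,8): only reaches (5,8)(W), (4,8)(W), (3,8)(W), (6,6)(W), (6,5)(W), (6,4)(W), (5,7)(W), all W → L
(7,5): only reaches (6,5)(W), (5,5)(W), (4,5)(W), (7,3)(W), (7,2)(W), (7,1)(W), (6,4)(W), all W → L
(7,6): only reaches (6,6)(W), (5,6)(W), (4,6)(W), (7,4)(W), (7,3)(W), (7,2)(W), (6,5)(W), all W → L
(8,0): only reaches (7,0)(W), (6,0)(W), (5,0)(W), all W → L
(8,1): only reaches (7,1)(W), (6,1)(W), (5,1)(W), (7,0)(W), all W → L
(9,3): only reaches (8,3)(W), (7,3)(W), (6,3)(W), (9,1)(W), (9,0)(W), (8,2)(W), all W → L
(9,4): only reaches (8,4)(W), (7,4)(W), (6,4)(W), (9,2)(W), (9,1)(W), (9,0)(W), (8,3)(W), all W → L
(9,9): only reaches (8,9)(W), (7,9)(W), (6,9)(W), (9,7)(W), (9,6)(W), (9,5)(W), (8,8)(W), all W → L
Every other cell has at least one move into one of the L cells above, so it is W.
(4,3): the move to (1,3) reaches an L cell, so W
(9,9): one of the L cells justified above, so L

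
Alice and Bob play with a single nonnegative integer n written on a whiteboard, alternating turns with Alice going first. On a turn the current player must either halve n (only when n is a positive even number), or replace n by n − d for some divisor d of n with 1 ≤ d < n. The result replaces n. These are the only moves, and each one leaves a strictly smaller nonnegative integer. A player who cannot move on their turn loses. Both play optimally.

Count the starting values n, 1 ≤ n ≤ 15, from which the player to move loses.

8

Positions with no move are L. A position that does have a move is losing for the player to move precisely when every available move leads to a winning position for the opponent. Fill in the labels:
n=0: no move → L
n=1: no move → L
n=2: →1(L), so W
n=3: →2(W) only, which is W, so L
n=4: →3(L), so W
n=5: →4(W) only, which is W, so L
n=6: →3(L), so W
n=7: →6(W) only, which is W, so L
n=8: →7(L), so W
n=9: →6(W), 8(W) — all W, so L
n=10: →5(L), so W
n=11: →10(W) only, which is W, so L
n=12: →9(L), so W
n=13: →12(W) only, which is W, so L
n=14: →7(L), so W
n=15: →10(W), 12(W), 14(W) — all W, so L
L entries with 1 ≤ n ≤ 15 (n=0 is outside the asked range and is not counted): n = 1, 3, 5, 7, 9, 11, 13, 15; that makes 8.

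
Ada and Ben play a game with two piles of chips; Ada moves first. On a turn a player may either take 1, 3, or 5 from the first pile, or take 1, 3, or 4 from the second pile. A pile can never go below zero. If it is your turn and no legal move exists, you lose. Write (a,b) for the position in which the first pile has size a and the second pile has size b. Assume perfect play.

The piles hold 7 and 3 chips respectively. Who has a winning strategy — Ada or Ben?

Label each position W (a win for the player to move) or L (a loss). A position with no legal move is L; any other position is W exactly when some move reaches an L, and L when every move reaches a W.
No move ever increases a pile, so every position that can arise here has a ≤ 7 and b ≤ 3; it is enough to label the cells with 0 ≤ a ≤ 7 and 0 ≤ b ≤ 3.
Every move lowers a or b (never raises either), so fill the grid row by row in increasing a, and left to right within a row: each cell's successors are then already labelled.
      b=0  b=1  b=2  b=3
a=0:    L    W    L    W
a=1:    W    L    W    L
a=2:    L    W    L    W
a=3:    W    L    W    L
a=4:    L    W    L    W
a=5:    W    L    W    L
a=6:    L    W    L    W
a=7:    W    L    W    L
Cells with no legal move (terminal, hence L): (0,0).
The remaining L cells, each justified by listing all of its moves:
(0,2): the only move is to (0,1)(W), a W ⇒ L
(1,1): moves to (0,1)(W), (1,0)(W); every one is W ⇒ L
(1,3): moves to (0,3)(W), (1,2)(W), (1,0)(W); every one is W ⇒ L
(2,0): the only move is to (1,0)(W), a W ⇒ L
(2,2): moves to (1,2)(W), (2,1)(W); every one is W ⇒ L
(3,1): moves to (2,1)(W), (0,1)(W), (3,0)(W); every one is W ⇒ L
(3,3): moves to (2,3)(W), (0,3)(W), (3,2)(W), (3,0)(W); every one is W ⇒ L
(4,0): moves to (3,0)(W), (1,0)(W); every one is W ⇒ L
(4,2): moves to (3,2)(W), (1,2)(W), (4,1)(W); every one is W ⇒ L
(5,1): moves to (4,1)(W), (2,1)(W), (0,1)(W), (5,0)(W); every one is W ⇒ L
(5,3): moves to (4,3)(W), (2,3)(W), (0,3)(W), (5,2)(W), (5,0)(W); every one is W ⇒ L
(6,0): moves to (5,0)(W), (3,0)(W), (1,0)(W); every one is W ⇒ L
(6,2): moves to (5,2)(W), (3,2)(W), (1,2)(W), (6,1)(W); every one is W ⇒ L
(7,1): moves to (6,1)(W), (4,1)(W), (2,1)(W), (7,0)(W); every one is W ⇒ L
(7,3): moves to (6,3)(W), (4,3)(W), (2,3)(W), (7,2)(W), (7,0)(W); every one is W ⇒ L
Every other cell has at least one move into one of the L cells above, so it is W.
The starting position (7,3) is L: whatever Ada does, the opponent receives a W position.

Ben wins.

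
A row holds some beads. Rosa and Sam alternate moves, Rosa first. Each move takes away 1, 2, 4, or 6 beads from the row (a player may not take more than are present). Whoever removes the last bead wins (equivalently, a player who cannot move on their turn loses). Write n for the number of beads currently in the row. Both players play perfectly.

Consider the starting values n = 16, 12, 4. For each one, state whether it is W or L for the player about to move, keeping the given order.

16: L, 12: W, 4: W

Work bottom-up. With no move the player to move loses. Otherwise the position is W if at least one move leads to an L position for the opponent, and L if every move leads to a W.
n=0: no move → L
n=1: W (go to 0, an L position)
n=2: W (go to 0, an L position)
n=3: L (options 2(W), 1(W) are all W)
n=4: W (go to 3, an L position)
n=5: W (go to 3, an L position)
n=6: W (go to 0, an L position)
n=7: W (go to 3, an L position)
n=8: L (options 7(W), 6(W), 4(W), 2(W) are all W)
n=9: W (go to 8, an L position)
n=10: W (go to 8, an L position)
n=11: L (options 10(W), 9(W), 7(W), 5(W) are all W)
n=12: W (go to 11, an L position)
n=13: W (go to 11, an L position)
n=14: W (go to 8, an L position)
n=15: W (go to 11, an L position)
n=16: L (options 15(W), 14(W), 12(W), 10(W) are all W)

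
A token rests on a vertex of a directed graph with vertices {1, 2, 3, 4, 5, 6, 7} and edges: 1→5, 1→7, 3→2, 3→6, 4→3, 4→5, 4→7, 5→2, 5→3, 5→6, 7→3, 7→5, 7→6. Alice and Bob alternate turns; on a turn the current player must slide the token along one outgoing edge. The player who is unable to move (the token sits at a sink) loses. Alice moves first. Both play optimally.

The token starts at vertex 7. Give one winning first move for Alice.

Classify positions by backward induction: terminal positions (no move available) are L. From any other position, the mover wins iff some move reaches an L.
Every edge goes from a vertex to one that appears earlier in the order 2, 6, 3, 5, 7, 1, 4, so processing vertices in that order labels each vertex after all of its successors.
2: no outgoing edge → L
6: no outgoing edge → L
3: →6(L), so W
5: →6(L), so W
7: →6(L), so W
1: →7(W), 5(W) — all W, so L
4: →7(W), 5(W), 3(W) — all W, so L
From 7, the L positions reachable in one move are: 6.

Move to 6.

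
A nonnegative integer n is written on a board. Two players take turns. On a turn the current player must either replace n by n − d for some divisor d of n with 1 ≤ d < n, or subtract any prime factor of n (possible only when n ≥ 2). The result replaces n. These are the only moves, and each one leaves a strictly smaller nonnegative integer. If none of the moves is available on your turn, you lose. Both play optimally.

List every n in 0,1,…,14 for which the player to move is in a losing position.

0, 1, 4, 9, 14

Compute win/loss labels from the base case upward. A position with no move is L. Any other position is W if it can reach an L in one move, else L.
n=0: no move → L
n=1: no move → L
n=2: reaches L-position 0 → W
n=3: reaches L-position 0 → W
n=4: only reaches 2(W), 3(W), all W → L
n=5: reaches L-position 0 → W
n=6: reaches L-position 4 → W
n=7: reaches L-position 0 → W
n=8: reaches L-position 4 → W
n=9: only reaches 6(W), 8(W), all W → L
n=10: reaches L-position 9 → W
n=11: reaches L-position 0 → W
n=12: reaches L-position 9 → W
n=13: reaches L-position 0 → W
n=14: only reaches 7(W), 12(W), 13(W), all W → L
The losing starting values of n are exactly the entries labelled L in this table (5 of them).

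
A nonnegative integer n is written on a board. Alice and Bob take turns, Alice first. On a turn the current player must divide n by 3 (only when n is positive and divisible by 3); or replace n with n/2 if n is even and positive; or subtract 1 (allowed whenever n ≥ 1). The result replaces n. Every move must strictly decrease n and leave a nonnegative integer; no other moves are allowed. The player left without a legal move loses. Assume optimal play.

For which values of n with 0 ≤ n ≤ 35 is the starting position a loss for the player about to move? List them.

Positions with no move are L. A position that does have a move is losing for the player to move precisely when every available move leads to a winning position for the opponent. Fill in the labels:
n=0: no move → L
n=1: W (go to 0, an L position)
n=2: L (sole option 1(W) is W)
n=3: W (go to 2, an L position)
n=4: W (go to 2, an L position)
n=5: L (sole option 4(W) is W)
n=6: W (go to 2, an L position)
n=7: L (sole option 6(W) is W)
n=8: W (go to 7, an L position)
n=9: L (options 3(W), 8(W) are all W)
n=10: W (go to 5, an L position)
n=11: L (sole option 10(W) is W)
n=12: W (go to 11, an L position)
n=13: L (sole option 12(W) is W)
n=14: W (go to 7, an L position)
n=15: W (go to 5, an L position)
n=16: L (options 8(W), 15(W) are all W)
n=17: W (go to 16, an L position)
n=18: W (go to 9, an L position)
n=19: L (sole option 18(W) is W)
n=20: W (go to 19, an L position)
n=21: W (go to 7, an L position)
n=22: W (go to 11, an L position)
n=23: L (sole option 22(W) is W)
n=24: W (go to 23, an L position)
n=25: L (sole option 24(W) is W)
n=26: W (go to 13, an L position)
n=27: W (go to 9, an L position)
n=28: L (options 14(W), 27(W) are all W)
n=29: W (go to 28, an L position)
n=30: L (options 10(W), 15(W), 29(W) are all W)
n=31: W (go to 30, an L position)
n=32: W (go to 16, an L position)
n=33: W (go to 11, an L position)
n=34: L (options 17(W), 33(W) are all W)
n=35: W (go to 34, an L position)
The losing starting values of n are exactly the entries labelled L in this table (14 of them).

0, 2, 5, 7, 9, 11, 13, 16, 19, 23, 25, 28, 30, 34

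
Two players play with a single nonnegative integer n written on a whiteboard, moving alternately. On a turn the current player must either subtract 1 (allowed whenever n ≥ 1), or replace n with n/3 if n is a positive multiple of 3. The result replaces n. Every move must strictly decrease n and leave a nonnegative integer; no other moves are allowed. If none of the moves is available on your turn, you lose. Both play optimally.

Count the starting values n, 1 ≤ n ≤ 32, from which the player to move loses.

Compute win/loss labels from the base case upward. A position with no move is L. Any other position is W if it can reach an L in one move, else L.
n=0: no move → L
n=1: →0(L), so W
n=2: →1(W) only, which is W, so L
n=3: →2(L), so W
n=4: →3(W) only, which is W, so L
n=5: →4(L), so W
n=6: →2(L), so W
n=7: →6(W) only, which is W, so L
n=8: →7(L), so W
n=9: →3(W), 8(W) — all W, so L
n=10: →9(L), so W
n=11: →10(W) only, which is W, so L
n=12: →4(L), so W
n=13: →12(W) only, which is W, so L
n=14: →13(L), so W
n=15: →5(W), 14(W) — all W, so L
n=16: →15(L), so W
n=17: →16(W) only, which is W, so L
n=18: →17(L), so W
n=19: →18(W) only, which is W, so L
n=20: →19(L), so W
n=21: →7(L), so W
n=22: →21(W) only, which is W, so L
n=23: →22(L), so W
n=24: →8(W), 23(W) — all W, so L
n=25: →24(L), so W
n=26: →25(W) only, which is W, so L
n=27: →9(L), so W
n=28: →27(W) only, which is W, so L
n=29: →28(L), so W
n=30: →10(W), 29(W) — all W, so L
n=31: →30(L), so W
n=32: →31(W) only, which is W, so L
L entries with 1 ≤ n ≤ 32 (n=0 is outside the asked range and is not counted): n = 2, 4, 7, 9, 11, 13, 15, 17, 19, 22, 24, 26, 28, 30, 32; that makes 15.

15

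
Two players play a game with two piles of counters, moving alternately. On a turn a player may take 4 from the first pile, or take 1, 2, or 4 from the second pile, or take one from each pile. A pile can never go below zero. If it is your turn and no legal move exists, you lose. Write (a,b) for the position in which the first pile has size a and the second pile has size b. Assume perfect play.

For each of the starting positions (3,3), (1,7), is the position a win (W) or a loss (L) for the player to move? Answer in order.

Work bottom-up. With no move the player to move loses. Otherwise the position is W if at least one move leads to an L position for the opponent, and L if every move leads to a W.
No move ever increases a pile, so every position that can arise here has a ≤ 3 and b ≤ 7; it is enough to label the cells with 0 ≤ a ≤ 3 and 0 ≤ b ≤ 7.
Every move lowers a or b (never raises either), so fill the grid row by row in increasing a, and left to right within a row: each cell's successors are then already labelled.
      b=0  b=1  b=2  b=3  b=4  b=5  b=6  b=7
a=0:    L    W    W    L    W    W    L    W
a=1:    L    W    W    L    W    W    L    W
a=2:    L    W    W    L    W    W    L    W
a=3:    L    W    W    L    W    W    L    W
Cells with no legal move (terminal, hence L): (0,0), (1,0), (2,0), (3,0).
The remaining L cells, each justified by listing all of its moves:
(0,3): →(0,2)(W), (0,1)(W) — all W, so L
(0,6): →(0,5)(W), (0,4)(W), (0,2)(W) — all W, so L
(1,3): →(1,2)(W), (1,1)(W), (0,2)(W) — all W, so L
(1,6): →(1,5)(W), (1,4)(W), (1,2)(W), (0,5)(W) — all W, so L
(2,3): →(2,2)(W), (2,1)(W), (1,2)(W) — all W, so L
(2,6): →(2,5)(W), (2,4)(W), (2,2)(W), (1,5)(W) — all W, so L
(3,3): →(3,2)(W), (3,1)(W), (2,2)(W) — all W, so L
(3,6): →(3,5)(W), (3,4)(W), (3,2)(W), (2,5)(W) — all W, so L
Every other cell has at least one move into one of the L cells above, so it is W.
(3,3): one of the L cells justified above, so L
(1,7): the move to (1,6) reaches an L cell, so W

(3,3): L, (1,7): W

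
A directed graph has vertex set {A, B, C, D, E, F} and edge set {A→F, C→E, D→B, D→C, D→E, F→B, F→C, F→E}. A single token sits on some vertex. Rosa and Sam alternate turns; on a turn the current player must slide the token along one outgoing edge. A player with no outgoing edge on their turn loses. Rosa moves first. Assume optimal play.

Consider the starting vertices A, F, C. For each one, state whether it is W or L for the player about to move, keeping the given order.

Compute win/loss labels from the base case upward. A position with no move is L. Any other position is W if it can reach an L in one move, else L.
Every edge goes from a vertex to one that appears earlier in the order B, E, C, F, D, A, so processing vertices in that order labels each vertex after all of its successors.
B: no outgoing edge → L
E: no outgoing edge → L
C: can move to E, which is L ⇒ W
F: can move to E, which is L ⇒ W
D: can move to E, which is L ⇒ W
A: the only move is to F(W), a W ⇒ L

A: L, F: W, C: W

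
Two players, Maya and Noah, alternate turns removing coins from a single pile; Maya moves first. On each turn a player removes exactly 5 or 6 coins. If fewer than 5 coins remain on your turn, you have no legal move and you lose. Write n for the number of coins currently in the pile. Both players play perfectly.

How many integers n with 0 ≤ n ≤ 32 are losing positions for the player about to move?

Compute win/loss labels from the base case upward. A position with no move is L. Any other position is W if it can reach an L in one move, else L.
n=0: no move → L
n=1: no move → L
n=2: no move → L
n=3: no move → L
n=4: no move → L
n=5: reaches L-position 0 → W
n=6: reaches L-position 1 → W
n=7: reaches L-position 2 → W
n=8: reaches L-position 3 → W
n=9: reaches L-position 4 → W
n=10: reaches L-position 4 → W
n=11: only reaches 6(W), 5(W), all W → L
n=12: only reaches 7(W), 6(W), all W → L
n=13: only reaches 8(W), 7(W), all W → L
n=14: only reaches 9(W), 8(W), all W → L
n=15: only reaches 10(W), 9(W), all W → L
n=16: reaches L-position 11 → W
n=17: reaches L-position 12 → W
n=18: reaches L-position 13 → W
n=19: reaches L-position 14 → W
n=20: reaches L-position 15 → W
n=21: reaches L-position 15 → W
n=22: only reaches 17(W), 16(W), all W → L
n=23: only reaches 18(W), 17(W), all W → L
n=24: only reaches 19(W), 18(W), all W → L
n=25: only reaches 20(W), 19(W), all W → L
n=26: only reaches 21(W), 20(W), all W → L
n=27: reaches L-position 22 → W
n=28: reaches L-position 23 → W
n=29: reaches L-position 24 → W
n=30: reaches L-position 25 → W
n=31: reaches L-position 26 → W
n=32: reaches L-position 26 → W
L entries with 0 ≤ n ≤ 32: n = 0, 1, 2, 3, 4, 11, 12, 13, 14, 15, 22, 23, 24, 25, 26; that makes 15.

15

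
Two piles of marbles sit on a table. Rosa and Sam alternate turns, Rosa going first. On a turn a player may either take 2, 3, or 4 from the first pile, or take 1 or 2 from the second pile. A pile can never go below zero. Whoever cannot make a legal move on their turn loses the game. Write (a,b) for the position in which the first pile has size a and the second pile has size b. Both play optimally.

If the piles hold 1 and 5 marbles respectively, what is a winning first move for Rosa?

Classify positions by backward induction: terminal positions (no move available) are L. From any other position, the mover wins iff some move reaches an L.
No move ever increases a pile, so every position that can arise here has a ≤ 1 and b ≤ 5; it is enough to label the cells with 0 ≤ a ≤ 1 and 0 ≤ b ≤ 5.
Every move lowers a or b (never raises either), so fill the grid row by row in increasing a, and left to right within a row: each cell's successors are then already labelled.
      b=0  b=1  b=2  b=3  b=4  b=5
a=0:    L    W    W    L    W    W
a=1:    L    W    W    L    W    W
Cells with no legal move (terminal, hence L): (0,0), (1,0).
The remaining L cells, each justified by listing all of its moves:
(0,3): →(0,2)(W), (0,1)(W) — all W, so L
(1,3): →(1,2)(W), (1,1)(W) — all W, so L
Every other cell has at least one move into one of the L cells above, so it is W.
From (1,5), the L positions reachable in one move are: (1,3).

Move to (1,3).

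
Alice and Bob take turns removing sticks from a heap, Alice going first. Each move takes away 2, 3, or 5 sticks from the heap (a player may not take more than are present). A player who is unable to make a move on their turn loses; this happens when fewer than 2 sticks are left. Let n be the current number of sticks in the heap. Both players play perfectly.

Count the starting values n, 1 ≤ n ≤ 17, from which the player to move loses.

5

Classify positions by backward induction: terminal positions (no move available) are L. From any other position, the mover wins iff some move reaches an L.
n=0: no move → L
n=1: no move → L
n=2: W (go to 0, an L position)
n=3: W (go to 1, an L position)
n=4: W (go to 1, an L position)
n=5: W (go to 0, an L position)
n=6: W (go to 1, an L position)
n=7: L (options 5(W), 4(W), 2(W) are all W)
n=8: L (options 6(W), 5(W), 3(W) are all W)
n=9: W (go to 7, an L position)
n=10: W (go to 8, an L position)
n=11: W (go to 8, an L position)
n=12: W (go to 7, an L position)
n=13: W (go to 8, an L position)
n=14: L (options 12(W), 11(W), 9(W) are all W)
n=15: L (options 13(W), 12(W), 10(W) are all W)
n=16: W (go to 14, an L position)
n=17: W (go to 15, an L position)
L entries with 1 ≤ n ≤ 17 (n=0 is outside the asked range and is not counted): n = 1, 7, 8, 14, 15; that makes 5.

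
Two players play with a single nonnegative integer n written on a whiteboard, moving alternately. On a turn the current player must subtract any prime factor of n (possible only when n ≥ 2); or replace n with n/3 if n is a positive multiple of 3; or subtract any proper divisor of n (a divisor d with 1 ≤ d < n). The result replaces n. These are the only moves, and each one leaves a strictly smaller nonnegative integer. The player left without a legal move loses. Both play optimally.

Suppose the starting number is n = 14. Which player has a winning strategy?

Label each position W (a win for the player to move) or L (a loss). A position with no legal move is L; any other position is W exactly when some move reaches an L, and L when every move reaches a W.
n=0: no move → L
n=1: no move → L
n=2: →0(L), so W
n=3: →0(L), so W
n=4: →2(W), 3(W) — all W, so L
n=5: →0(L), so W
n=6: →4(L), so W
n=7: →0(L), so W
n=8: →4(L), so W
n=9: →3(W), 6(W), 8(W) — all W, so L
n=10: →9(L), so W
n=11: →0(L), so W
n=12: →4(L), so W
n=13: →0(L), so W
n=14: →7(W), 12(W), 13(W) — all W, so L
Every move from 14 reaches a W position, so the mover loses.

The second player wins.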